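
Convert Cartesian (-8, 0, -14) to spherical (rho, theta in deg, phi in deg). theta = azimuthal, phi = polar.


rho = sqrt((-8)^2 + 0^2 + (-14)^2) = 16.1245
theta = atan2(0, -8) = 180 deg
phi = acos(-14/16.1245) = 150.2551 deg

rho = 16.1245, theta = 180 deg, phi = 150.2551 deg


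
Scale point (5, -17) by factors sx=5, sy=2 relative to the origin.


Scaling: (x*sx, y*sy) = (5*5, -17*2) = (25, -34)

(25, -34)


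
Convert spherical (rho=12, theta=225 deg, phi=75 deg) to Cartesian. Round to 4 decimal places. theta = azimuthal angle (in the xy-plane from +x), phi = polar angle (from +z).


x = 12 * sin(75) * cos(225) = -8.1962
y = 12 * sin(75) * sin(225) = -8.1962
z = 12 * cos(75) = 3.1058

(-8.1962, -8.1962, 3.1058)


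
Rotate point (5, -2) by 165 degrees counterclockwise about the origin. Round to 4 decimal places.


x' = 5*cos(165) - -2*sin(165) = -4.312
y' = 5*sin(165) + -2*cos(165) = 3.2259

(-4.312, 3.2259)


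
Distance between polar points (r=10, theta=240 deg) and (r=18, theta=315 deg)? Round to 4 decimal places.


d = sqrt(r1^2 + r2^2 - 2*r1*r2*cos(t2-t1))
d = sqrt(10^2 + 18^2 - 2*10*18*cos(315-240)) = 18.1886

18.1886


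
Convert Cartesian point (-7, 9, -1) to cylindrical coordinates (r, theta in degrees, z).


r = sqrt((-7)^2 + 9^2) = 11.4018
theta = atan2(9, -7) = 127.875 deg
z = -1

r = 11.4018, theta = 127.875 deg, z = -1


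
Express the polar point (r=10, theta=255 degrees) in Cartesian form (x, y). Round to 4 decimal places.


x = 10 * cos(255) = -2.5882
y = 10 * sin(255) = -9.6593

(-2.5882, -9.6593)


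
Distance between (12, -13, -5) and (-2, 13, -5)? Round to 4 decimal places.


d = sqrt((-2-12)^2 + (13--13)^2 + (-5--5)^2) = 29.5296

29.5296


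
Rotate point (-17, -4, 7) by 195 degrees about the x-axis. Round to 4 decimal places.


x' = -17
y' = -4*cos(195) - 7*sin(195) = 5.6754
z' = -4*sin(195) + 7*cos(195) = -5.7262

(-17, 5.6754, -5.7262)


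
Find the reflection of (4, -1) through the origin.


Reflection through origin: (x, y) -> (-x, -y)
(4, -1) -> (-4, 1)

(-4, 1)


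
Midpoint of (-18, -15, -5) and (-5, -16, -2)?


Midpoint = ((-18+-5)/2, (-15+-16)/2, (-5+-2)/2) = (-11.5, -15.5, -3.5)

(-11.5, -15.5, -3.5)


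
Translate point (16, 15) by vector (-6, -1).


Translation: (x+dx, y+dy) = (16+-6, 15+-1) = (10, 14)

(10, 14)


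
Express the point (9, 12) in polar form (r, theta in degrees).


r = sqrt(9^2 + 12^2) = 15
theta = atan2(12, 9) = 53.1301 degrees

r = 15, theta = 53.1301 degrees


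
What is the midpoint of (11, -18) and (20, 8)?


Midpoint = ((11+20)/2, (-18+8)/2) = (15.5, -5)

(15.5, -5)


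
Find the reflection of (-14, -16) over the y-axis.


Reflection across y-axis: (x, y) -> (-x, y)
(-14, -16) -> (14, -16)

(14, -16)


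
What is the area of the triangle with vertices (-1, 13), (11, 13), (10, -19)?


Area = |x1(y2-y3) + x2(y3-y1) + x3(y1-y2)| / 2
= |-1*(13--19) + 11*(-19-13) + 10*(13-13)| / 2
= 192

192


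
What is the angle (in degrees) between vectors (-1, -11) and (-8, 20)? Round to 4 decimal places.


dot = -1*-8 + -11*20 = -212
|u| = 11.0454, |v| = 21.5407
cos(angle) = -0.891
angle = 153.0042 degrees

153.0042 degrees


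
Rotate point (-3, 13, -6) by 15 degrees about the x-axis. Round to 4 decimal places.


x' = -3
y' = 13*cos(15) - -6*sin(15) = 14.11
z' = 13*sin(15) + -6*cos(15) = -2.4309

(-3, 14.11, -2.4309)


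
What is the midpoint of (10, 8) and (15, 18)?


Midpoint = ((10+15)/2, (8+18)/2) = (12.5, 13)

(12.5, 13)


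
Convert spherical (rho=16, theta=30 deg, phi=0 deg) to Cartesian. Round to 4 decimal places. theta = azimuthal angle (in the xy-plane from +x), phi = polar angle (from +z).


x = 16 * sin(0) * cos(30) = 0
y = 16 * sin(0) * sin(30) = 0
z = 16 * cos(0) = 16

(0, 0, 16)


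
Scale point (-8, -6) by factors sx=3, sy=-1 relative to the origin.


Scaling: (x*sx, y*sy) = (-8*3, -6*-1) = (-24, 6)

(-24, 6)


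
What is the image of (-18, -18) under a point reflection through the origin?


Reflection through origin: (x, y) -> (-x, -y)
(-18, -18) -> (18, 18)

(18, 18)


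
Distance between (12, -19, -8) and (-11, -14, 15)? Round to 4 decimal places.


d = sqrt((-11-12)^2 + (-14--19)^2 + (15--8)^2) = 32.909

32.909


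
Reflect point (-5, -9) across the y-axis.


Reflection across y-axis: (x, y) -> (-x, y)
(-5, -9) -> (5, -9)

(5, -9)


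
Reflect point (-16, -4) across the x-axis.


Reflection across x-axis: (x, y) -> (x, -y)
(-16, -4) -> (-16, 4)

(-16, 4)


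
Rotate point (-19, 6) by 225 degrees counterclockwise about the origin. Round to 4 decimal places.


x' = -19*cos(225) - 6*sin(225) = 17.6777
y' = -19*sin(225) + 6*cos(225) = 9.1924

(17.6777, 9.1924)


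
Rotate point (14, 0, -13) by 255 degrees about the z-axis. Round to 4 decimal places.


x' = 14*cos(255) - 0*sin(255) = -3.6235
y' = 14*sin(255) + 0*cos(255) = -13.523
z' = -13

(-3.6235, -13.523, -13)


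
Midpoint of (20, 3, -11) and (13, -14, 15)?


Midpoint = ((20+13)/2, (3+-14)/2, (-11+15)/2) = (16.5, -5.5, 2)

(16.5, -5.5, 2)


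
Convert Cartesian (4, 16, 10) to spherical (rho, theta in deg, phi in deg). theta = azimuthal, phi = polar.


rho = sqrt(4^2 + 16^2 + 10^2) = 19.2873
theta = atan2(16, 4) = 75.9638 deg
phi = acos(10/19.2873) = 58.7699 deg

rho = 19.2873, theta = 75.9638 deg, phi = 58.7699 deg


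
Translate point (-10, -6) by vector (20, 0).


Translation: (x+dx, y+dy) = (-10+20, -6+0) = (10, -6)

(10, -6)


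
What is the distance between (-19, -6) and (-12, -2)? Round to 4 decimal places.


d = sqrt((-12--19)^2 + (-2--6)^2) = 8.0623

8.0623


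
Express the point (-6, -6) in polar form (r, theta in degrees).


r = sqrt((-6)^2 + (-6)^2) = 8.4853
theta = atan2(-6, -6) = 225 degrees

r = 8.4853, theta = 225 degrees


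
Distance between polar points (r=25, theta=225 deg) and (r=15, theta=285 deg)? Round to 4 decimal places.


d = sqrt(r1^2 + r2^2 - 2*r1*r2*cos(t2-t1))
d = sqrt(25^2 + 15^2 - 2*25*15*cos(285-225)) = 21.7945

21.7945


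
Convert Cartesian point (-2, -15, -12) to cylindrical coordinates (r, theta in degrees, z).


r = sqrt((-2)^2 + (-15)^2) = 15.1327
theta = atan2(-15, -2) = 262.4054 deg
z = -12

r = 15.1327, theta = 262.4054 deg, z = -12


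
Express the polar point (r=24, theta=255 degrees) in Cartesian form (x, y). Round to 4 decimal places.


x = 24 * cos(255) = -6.2117
y = 24 * sin(255) = -23.1822

(-6.2117, -23.1822)


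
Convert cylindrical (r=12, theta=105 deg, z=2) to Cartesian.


x = 12 * cos(105) = -3.1058
y = 12 * sin(105) = 11.5911
z = 2

(-3.1058, 11.5911, 2)


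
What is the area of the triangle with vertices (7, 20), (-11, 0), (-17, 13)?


Area = |x1(y2-y3) + x2(y3-y1) + x3(y1-y2)| / 2
= |7*(0-13) + -11*(13-20) + -17*(20-0)| / 2
= 177

177


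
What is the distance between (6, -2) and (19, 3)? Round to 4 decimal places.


d = sqrt((19-6)^2 + (3--2)^2) = 13.9284

13.9284


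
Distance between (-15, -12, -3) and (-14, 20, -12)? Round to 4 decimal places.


d = sqrt((-14--15)^2 + (20--12)^2 + (-12--3)^2) = 33.2566

33.2566


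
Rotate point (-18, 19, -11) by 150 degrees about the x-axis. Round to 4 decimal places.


x' = -18
y' = 19*cos(150) - -11*sin(150) = -10.9545
z' = 19*sin(150) + -11*cos(150) = 19.0263

(-18, -10.9545, 19.0263)


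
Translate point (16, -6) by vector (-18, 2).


Translation: (x+dx, y+dy) = (16+-18, -6+2) = (-2, -4)

(-2, -4)


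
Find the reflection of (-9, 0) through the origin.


Reflection through origin: (x, y) -> (-x, -y)
(-9, 0) -> (9, 0)

(9, 0)


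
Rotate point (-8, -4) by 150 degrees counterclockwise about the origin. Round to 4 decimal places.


x' = -8*cos(150) - -4*sin(150) = 8.9282
y' = -8*sin(150) + -4*cos(150) = -0.5359

(8.9282, -0.5359)


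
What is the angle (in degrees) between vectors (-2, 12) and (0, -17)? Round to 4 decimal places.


dot = -2*0 + 12*-17 = -204
|u| = 12.1655, |v| = 17
cos(angle) = -0.9864
angle = 170.5377 degrees

170.5377 degrees


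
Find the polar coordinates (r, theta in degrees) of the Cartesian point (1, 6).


r = sqrt(1^2 + 6^2) = 6.0828
theta = atan2(6, 1) = 80.5377 degrees

r = 6.0828, theta = 80.5377 degrees


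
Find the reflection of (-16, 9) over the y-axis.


Reflection across y-axis: (x, y) -> (-x, y)
(-16, 9) -> (16, 9)

(16, 9)


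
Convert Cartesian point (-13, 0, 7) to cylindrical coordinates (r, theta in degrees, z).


r = sqrt((-13)^2 + 0^2) = 13
theta = atan2(0, -13) = 180 deg
z = 7

r = 13, theta = 180 deg, z = 7


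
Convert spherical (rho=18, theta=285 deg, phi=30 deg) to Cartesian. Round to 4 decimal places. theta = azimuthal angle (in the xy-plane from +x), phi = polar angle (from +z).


x = 18 * sin(30) * cos(285) = 2.3294
y = 18 * sin(30) * sin(285) = -8.6933
z = 18 * cos(30) = 15.5885

(2.3294, -8.6933, 15.5885)


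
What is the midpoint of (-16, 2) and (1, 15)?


Midpoint = ((-16+1)/2, (2+15)/2) = (-7.5, 8.5)

(-7.5, 8.5)


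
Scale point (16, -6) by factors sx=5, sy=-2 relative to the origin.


Scaling: (x*sx, y*sy) = (16*5, -6*-2) = (80, 12)

(80, 12)


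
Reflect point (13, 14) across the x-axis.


Reflection across x-axis: (x, y) -> (x, -y)
(13, 14) -> (13, -14)

(13, -14)


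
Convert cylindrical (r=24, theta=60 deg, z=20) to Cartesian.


x = 24 * cos(60) = 12
y = 24 * sin(60) = 20.7846
z = 20

(12, 20.7846, 20)


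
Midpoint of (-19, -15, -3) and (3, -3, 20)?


Midpoint = ((-19+3)/2, (-15+-3)/2, (-3+20)/2) = (-8, -9, 8.5)

(-8, -9, 8.5)


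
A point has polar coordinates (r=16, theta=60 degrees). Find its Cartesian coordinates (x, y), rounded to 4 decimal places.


x = 16 * cos(60) = 8
y = 16 * sin(60) = 13.8564

(8, 13.8564)


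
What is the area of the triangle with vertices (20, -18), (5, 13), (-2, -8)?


Area = |x1(y2-y3) + x2(y3-y1) + x3(y1-y2)| / 2
= |20*(13--8) + 5*(-8--18) + -2*(-18-13)| / 2
= 266

266


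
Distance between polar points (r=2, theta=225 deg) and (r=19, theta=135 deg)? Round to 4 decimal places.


d = sqrt(r1^2 + r2^2 - 2*r1*r2*cos(t2-t1))
d = sqrt(2^2 + 19^2 - 2*2*19*cos(135-225)) = 19.105

19.105


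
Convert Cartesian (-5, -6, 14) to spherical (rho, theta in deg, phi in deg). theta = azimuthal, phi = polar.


rho = sqrt((-5)^2 + (-6)^2 + 14^2) = 16.0312
theta = atan2(-6, -5) = 230.1944 deg
phi = acos(14/16.0312) = 29.1561 deg

rho = 16.0312, theta = 230.1944 deg, phi = 29.1561 deg


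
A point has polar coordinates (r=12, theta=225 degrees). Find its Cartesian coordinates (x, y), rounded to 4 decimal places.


x = 12 * cos(225) = -8.4853
y = 12 * sin(225) = -8.4853

(-8.4853, -8.4853)


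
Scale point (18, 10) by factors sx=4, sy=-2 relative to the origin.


Scaling: (x*sx, y*sy) = (18*4, 10*-2) = (72, -20)

(72, -20)


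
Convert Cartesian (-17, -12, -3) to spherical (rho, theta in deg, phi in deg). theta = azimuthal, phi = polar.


rho = sqrt((-17)^2 + (-12)^2 + (-3)^2) = 21.0238
theta = atan2(-12, -17) = 215.2176 deg
phi = acos(-3/21.0238) = 98.2039 deg

rho = 21.0238, theta = 215.2176 deg, phi = 98.2039 deg


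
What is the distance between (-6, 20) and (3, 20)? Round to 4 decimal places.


d = sqrt((3--6)^2 + (20-20)^2) = 9

9


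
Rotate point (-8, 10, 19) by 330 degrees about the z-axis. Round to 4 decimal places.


x' = -8*cos(330) - 10*sin(330) = -1.9282
y' = -8*sin(330) + 10*cos(330) = 12.6603
z' = 19

(-1.9282, 12.6603, 19)


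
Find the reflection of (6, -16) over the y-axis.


Reflection across y-axis: (x, y) -> (-x, y)
(6, -16) -> (-6, -16)

(-6, -16)


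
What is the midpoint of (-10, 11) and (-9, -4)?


Midpoint = ((-10+-9)/2, (11+-4)/2) = (-9.5, 3.5)

(-9.5, 3.5)


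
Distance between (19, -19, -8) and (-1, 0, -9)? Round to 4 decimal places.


d = sqrt((-1-19)^2 + (0--19)^2 + (-9--8)^2) = 27.6043

27.6043


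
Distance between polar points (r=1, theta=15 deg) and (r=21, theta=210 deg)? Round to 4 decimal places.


d = sqrt(r1^2 + r2^2 - 2*r1*r2*cos(t2-t1))
d = sqrt(1^2 + 21^2 - 2*1*21*cos(210-15)) = 21.9675

21.9675


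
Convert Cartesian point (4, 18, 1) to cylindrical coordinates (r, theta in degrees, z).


r = sqrt(4^2 + 18^2) = 18.4391
theta = atan2(18, 4) = 77.4712 deg
z = 1

r = 18.4391, theta = 77.4712 deg, z = 1


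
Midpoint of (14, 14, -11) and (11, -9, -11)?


Midpoint = ((14+11)/2, (14+-9)/2, (-11+-11)/2) = (12.5, 2.5, -11)

(12.5, 2.5, -11)


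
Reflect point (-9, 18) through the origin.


Reflection through origin: (x, y) -> (-x, -y)
(-9, 18) -> (9, -18)

(9, -18)


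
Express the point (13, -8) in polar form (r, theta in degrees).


r = sqrt(13^2 + (-8)^2) = 15.2643
theta = atan2(-8, 13) = 328.3925 degrees

r = 15.2643, theta = 328.3925 degrees


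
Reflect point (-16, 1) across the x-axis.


Reflection across x-axis: (x, y) -> (x, -y)
(-16, 1) -> (-16, -1)

(-16, -1)


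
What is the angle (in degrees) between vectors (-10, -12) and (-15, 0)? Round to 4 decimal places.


dot = -10*-15 + -12*0 = 150
|u| = 15.6205, |v| = 15
cos(angle) = 0.6402
angle = 50.1944 degrees

50.1944 degrees


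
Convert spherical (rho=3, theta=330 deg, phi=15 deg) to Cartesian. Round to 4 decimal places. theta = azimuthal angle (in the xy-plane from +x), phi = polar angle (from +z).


x = 3 * sin(15) * cos(330) = 0.6724
y = 3 * sin(15) * sin(330) = -0.3882
z = 3 * cos(15) = 2.8978

(0.6724, -0.3882, 2.8978)


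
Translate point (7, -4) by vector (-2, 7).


Translation: (x+dx, y+dy) = (7+-2, -4+7) = (5, 3)

(5, 3)


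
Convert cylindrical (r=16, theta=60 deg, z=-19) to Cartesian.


x = 16 * cos(60) = 8
y = 16 * sin(60) = 13.8564
z = -19

(8, 13.8564, -19)


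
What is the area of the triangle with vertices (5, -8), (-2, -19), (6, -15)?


Area = |x1(y2-y3) + x2(y3-y1) + x3(y1-y2)| / 2
= |5*(-19--15) + -2*(-15--8) + 6*(-8--19)| / 2
= 30

30


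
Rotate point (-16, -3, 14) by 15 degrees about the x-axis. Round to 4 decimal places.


x' = -16
y' = -3*cos(15) - 14*sin(15) = -6.5212
z' = -3*sin(15) + 14*cos(15) = 12.7465

(-16, -6.5212, 12.7465)


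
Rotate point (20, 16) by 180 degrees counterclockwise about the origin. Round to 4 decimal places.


x' = 20*cos(180) - 16*sin(180) = -20
y' = 20*sin(180) + 16*cos(180) = -16

(-20, -16)


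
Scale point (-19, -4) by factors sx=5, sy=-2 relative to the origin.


Scaling: (x*sx, y*sy) = (-19*5, -4*-2) = (-95, 8)

(-95, 8)


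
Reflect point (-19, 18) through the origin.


Reflection through origin: (x, y) -> (-x, -y)
(-19, 18) -> (19, -18)

(19, -18)


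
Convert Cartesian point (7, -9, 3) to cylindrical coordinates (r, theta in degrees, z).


r = sqrt(7^2 + (-9)^2) = 11.4018
theta = atan2(-9, 7) = 307.875 deg
z = 3

r = 11.4018, theta = 307.875 deg, z = 3


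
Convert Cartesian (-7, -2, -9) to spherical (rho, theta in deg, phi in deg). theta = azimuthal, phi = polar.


rho = sqrt((-7)^2 + (-2)^2 + (-9)^2) = 11.5758
theta = atan2(-2, -7) = 195.9454 deg
phi = acos(-9/11.5758) = 141.0306 deg

rho = 11.5758, theta = 195.9454 deg, phi = 141.0306 deg


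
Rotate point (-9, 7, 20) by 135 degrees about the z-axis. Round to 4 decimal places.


x' = -9*cos(135) - 7*sin(135) = 1.4142
y' = -9*sin(135) + 7*cos(135) = -11.3137
z' = 20

(1.4142, -11.3137, 20)


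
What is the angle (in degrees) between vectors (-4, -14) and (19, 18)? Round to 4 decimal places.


dot = -4*19 + -14*18 = -328
|u| = 14.5602, |v| = 26.1725
cos(angle) = -0.8607
angle = 149.3972 degrees

149.3972 degrees


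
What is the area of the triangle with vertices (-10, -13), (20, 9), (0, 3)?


Area = |x1(y2-y3) + x2(y3-y1) + x3(y1-y2)| / 2
= |-10*(9-3) + 20*(3--13) + 0*(-13-9)| / 2
= 130

130


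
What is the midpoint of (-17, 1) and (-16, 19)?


Midpoint = ((-17+-16)/2, (1+19)/2) = (-16.5, 10)

(-16.5, 10)


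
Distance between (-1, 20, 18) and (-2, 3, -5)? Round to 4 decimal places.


d = sqrt((-2--1)^2 + (3-20)^2 + (-5-18)^2) = 28.6182

28.6182


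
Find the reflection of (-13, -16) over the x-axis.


Reflection across x-axis: (x, y) -> (x, -y)
(-13, -16) -> (-13, 16)

(-13, 16)


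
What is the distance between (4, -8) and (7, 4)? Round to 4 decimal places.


d = sqrt((7-4)^2 + (4--8)^2) = 12.3693

12.3693


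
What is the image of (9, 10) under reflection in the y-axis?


Reflection across y-axis: (x, y) -> (-x, y)
(9, 10) -> (-9, 10)

(-9, 10)


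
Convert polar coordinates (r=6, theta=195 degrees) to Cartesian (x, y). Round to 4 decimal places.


x = 6 * cos(195) = -5.7956
y = 6 * sin(195) = -1.5529

(-5.7956, -1.5529)


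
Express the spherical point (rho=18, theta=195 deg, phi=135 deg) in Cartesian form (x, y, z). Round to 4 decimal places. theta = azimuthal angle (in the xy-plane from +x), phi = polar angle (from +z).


x = 18 * sin(135) * cos(195) = -12.2942
y = 18 * sin(135) * sin(195) = -3.2942
z = 18 * cos(135) = -12.7279

(-12.2942, -3.2942, -12.7279)


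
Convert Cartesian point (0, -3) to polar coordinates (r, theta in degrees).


r = sqrt(0^2 + (-3)^2) = 3
theta = atan2(-3, 0) = 270 degrees

r = 3, theta = 270 degrees


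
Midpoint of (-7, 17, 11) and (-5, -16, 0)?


Midpoint = ((-7+-5)/2, (17+-16)/2, (11+0)/2) = (-6, 0.5, 5.5)

(-6, 0.5, 5.5)


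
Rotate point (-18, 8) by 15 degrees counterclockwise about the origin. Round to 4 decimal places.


x' = -18*cos(15) - 8*sin(15) = -19.4572
y' = -18*sin(15) + 8*cos(15) = 3.0687

(-19.4572, 3.0687)


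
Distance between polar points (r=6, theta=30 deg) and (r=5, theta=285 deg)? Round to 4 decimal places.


d = sqrt(r1^2 + r2^2 - 2*r1*r2*cos(t2-t1))
d = sqrt(6^2 + 5^2 - 2*6*5*cos(285-30)) = 8.7481

8.7481


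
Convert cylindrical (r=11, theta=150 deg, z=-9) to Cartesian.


x = 11 * cos(150) = -9.5263
y = 11 * sin(150) = 5.5
z = -9

(-9.5263, 5.5, -9)


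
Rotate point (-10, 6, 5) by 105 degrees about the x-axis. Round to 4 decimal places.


x' = -10
y' = 6*cos(105) - 5*sin(105) = -6.3825
z' = 6*sin(105) + 5*cos(105) = 4.5015

(-10, -6.3825, 4.5015)


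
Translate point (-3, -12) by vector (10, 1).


Translation: (x+dx, y+dy) = (-3+10, -12+1) = (7, -11)

(7, -11)


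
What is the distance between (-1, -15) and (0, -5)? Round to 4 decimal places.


d = sqrt((0--1)^2 + (-5--15)^2) = 10.0499

10.0499


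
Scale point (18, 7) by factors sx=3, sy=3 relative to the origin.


Scaling: (x*sx, y*sy) = (18*3, 7*3) = (54, 21)

(54, 21)


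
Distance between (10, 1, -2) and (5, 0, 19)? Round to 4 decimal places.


d = sqrt((5-10)^2 + (0-1)^2 + (19--2)^2) = 21.6102

21.6102


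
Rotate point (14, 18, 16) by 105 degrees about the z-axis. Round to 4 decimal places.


x' = 14*cos(105) - 18*sin(105) = -21.0101
y' = 14*sin(105) + 18*cos(105) = 8.8642
z' = 16

(-21.0101, 8.8642, 16)


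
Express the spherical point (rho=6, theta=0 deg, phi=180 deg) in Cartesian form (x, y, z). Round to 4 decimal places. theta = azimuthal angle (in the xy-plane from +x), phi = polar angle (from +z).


x = 6 * sin(180) * cos(0) = 0
y = 6 * sin(180) * sin(0) = 0
z = 6 * cos(180) = -6

(0, 0, -6)


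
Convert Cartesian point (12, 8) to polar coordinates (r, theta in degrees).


r = sqrt(12^2 + 8^2) = 14.4222
theta = atan2(8, 12) = 33.6901 degrees

r = 14.4222, theta = 33.6901 degrees


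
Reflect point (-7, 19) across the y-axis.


Reflection across y-axis: (x, y) -> (-x, y)
(-7, 19) -> (7, 19)

(7, 19)


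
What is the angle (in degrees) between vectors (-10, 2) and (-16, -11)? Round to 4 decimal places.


dot = -10*-16 + 2*-11 = 138
|u| = 10.198, |v| = 19.4165
cos(angle) = 0.6969
angle = 45.8185 degrees

45.8185 degrees


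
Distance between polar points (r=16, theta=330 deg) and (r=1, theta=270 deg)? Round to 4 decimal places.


d = sqrt(r1^2 + r2^2 - 2*r1*r2*cos(t2-t1))
d = sqrt(16^2 + 1^2 - 2*16*1*cos(270-330)) = 15.5242

15.5242


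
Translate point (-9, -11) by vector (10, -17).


Translation: (x+dx, y+dy) = (-9+10, -11+-17) = (1, -28)

(1, -28)


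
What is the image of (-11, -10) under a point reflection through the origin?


Reflection through origin: (x, y) -> (-x, -y)
(-11, -10) -> (11, 10)

(11, 10)


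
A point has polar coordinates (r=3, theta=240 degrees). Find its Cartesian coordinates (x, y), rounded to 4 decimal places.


x = 3 * cos(240) = -1.5
y = 3 * sin(240) = -2.5981

(-1.5, -2.5981)


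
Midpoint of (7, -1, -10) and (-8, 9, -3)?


Midpoint = ((7+-8)/2, (-1+9)/2, (-10+-3)/2) = (-0.5, 4, -6.5)

(-0.5, 4, -6.5)


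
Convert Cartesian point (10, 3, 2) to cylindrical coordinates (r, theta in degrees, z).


r = sqrt(10^2 + 3^2) = 10.4403
theta = atan2(3, 10) = 16.6992 deg
z = 2

r = 10.4403, theta = 16.6992 deg, z = 2


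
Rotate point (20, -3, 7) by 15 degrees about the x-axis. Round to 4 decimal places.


x' = 20
y' = -3*cos(15) - 7*sin(15) = -4.7095
z' = -3*sin(15) + 7*cos(15) = 5.985

(20, -4.7095, 5.985)


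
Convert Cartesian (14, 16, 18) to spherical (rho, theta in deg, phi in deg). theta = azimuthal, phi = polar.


rho = sqrt(14^2 + 16^2 + 18^2) = 27.8568
theta = atan2(16, 14) = 48.8141 deg
phi = acos(18/27.8568) = 49.7471 deg

rho = 27.8568, theta = 48.8141 deg, phi = 49.7471 deg


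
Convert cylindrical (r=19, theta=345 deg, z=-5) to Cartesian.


x = 19 * cos(345) = 18.3526
y = 19 * sin(345) = -4.9176
z = -5

(18.3526, -4.9176, -5)


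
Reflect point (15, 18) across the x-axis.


Reflection across x-axis: (x, y) -> (x, -y)
(15, 18) -> (15, -18)

(15, -18)


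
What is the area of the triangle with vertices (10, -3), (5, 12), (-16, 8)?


Area = |x1(y2-y3) + x2(y3-y1) + x3(y1-y2)| / 2
= |10*(12-8) + 5*(8--3) + -16*(-3-12)| / 2
= 167.5

167.5


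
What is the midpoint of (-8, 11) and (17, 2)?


Midpoint = ((-8+17)/2, (11+2)/2) = (4.5, 6.5)

(4.5, 6.5)


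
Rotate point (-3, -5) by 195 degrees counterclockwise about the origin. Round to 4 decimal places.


x' = -3*cos(195) - -5*sin(195) = 1.6037
y' = -3*sin(195) + -5*cos(195) = 5.6061

(1.6037, 5.6061)


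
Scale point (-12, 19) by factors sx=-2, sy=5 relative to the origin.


Scaling: (x*sx, y*sy) = (-12*-2, 19*5) = (24, 95)

(24, 95)


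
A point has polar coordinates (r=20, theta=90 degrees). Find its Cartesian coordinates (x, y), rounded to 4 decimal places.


x = 20 * cos(90) = 0
y = 20 * sin(90) = 20

(0, 20)


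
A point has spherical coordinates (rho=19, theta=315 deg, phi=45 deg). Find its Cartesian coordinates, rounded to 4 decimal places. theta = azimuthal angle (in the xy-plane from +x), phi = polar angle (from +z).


x = 19 * sin(45) * cos(315) = 9.5
y = 19 * sin(45) * sin(315) = -9.5
z = 19 * cos(45) = 13.435

(9.5, -9.5, 13.435)


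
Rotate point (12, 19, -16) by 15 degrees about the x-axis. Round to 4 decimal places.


x' = 12
y' = 19*cos(15) - -16*sin(15) = 22.4937
z' = 19*sin(15) + -16*cos(15) = -10.5373

(12, 22.4937, -10.5373)


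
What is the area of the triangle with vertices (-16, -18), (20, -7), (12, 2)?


Area = |x1(y2-y3) + x2(y3-y1) + x3(y1-y2)| / 2
= |-16*(-7-2) + 20*(2--18) + 12*(-18--7)| / 2
= 206

206


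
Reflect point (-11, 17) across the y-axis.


Reflection across y-axis: (x, y) -> (-x, y)
(-11, 17) -> (11, 17)

(11, 17)


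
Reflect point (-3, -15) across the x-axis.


Reflection across x-axis: (x, y) -> (x, -y)
(-3, -15) -> (-3, 15)

(-3, 15)


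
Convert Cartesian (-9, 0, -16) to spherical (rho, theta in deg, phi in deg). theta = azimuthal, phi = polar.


rho = sqrt((-9)^2 + 0^2 + (-16)^2) = 18.3576
theta = atan2(0, -9) = 180 deg
phi = acos(-16/18.3576) = 150.6422 deg

rho = 18.3576, theta = 180 deg, phi = 150.6422 deg


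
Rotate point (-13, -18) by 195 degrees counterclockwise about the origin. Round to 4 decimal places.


x' = -13*cos(195) - -18*sin(195) = 7.8983
y' = -13*sin(195) + -18*cos(195) = 20.7513

(7.8983, 20.7513)


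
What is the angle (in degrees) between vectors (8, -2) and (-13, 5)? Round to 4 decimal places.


dot = 8*-13 + -2*5 = -114
|u| = 8.2462, |v| = 13.9284
cos(angle) = -0.9925
angle = 172.9987 degrees

172.9987 degrees


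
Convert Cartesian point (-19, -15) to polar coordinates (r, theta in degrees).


r = sqrt((-19)^2 + (-15)^2) = 24.2074
theta = atan2(-15, -19) = 218.2902 degrees

r = 24.2074, theta = 218.2902 degrees


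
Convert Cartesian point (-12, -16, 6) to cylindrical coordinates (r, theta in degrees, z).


r = sqrt((-12)^2 + (-16)^2) = 20
theta = atan2(-16, -12) = 233.1301 deg
z = 6

r = 20, theta = 233.1301 deg, z = 6


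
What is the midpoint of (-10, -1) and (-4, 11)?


Midpoint = ((-10+-4)/2, (-1+11)/2) = (-7, 5)

(-7, 5)


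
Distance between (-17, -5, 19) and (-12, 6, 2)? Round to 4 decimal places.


d = sqrt((-12--17)^2 + (6--5)^2 + (2-19)^2) = 20.8567

20.8567


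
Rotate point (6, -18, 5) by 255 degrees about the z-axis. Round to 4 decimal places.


x' = 6*cos(255) - -18*sin(255) = -18.9396
y' = 6*sin(255) + -18*cos(255) = -1.1368
z' = 5

(-18.9396, -1.1368, 5)


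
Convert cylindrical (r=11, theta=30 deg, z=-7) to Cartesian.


x = 11 * cos(30) = 9.5263
y = 11 * sin(30) = 5.5
z = -7

(9.5263, 5.5, -7)


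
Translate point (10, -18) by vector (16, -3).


Translation: (x+dx, y+dy) = (10+16, -18+-3) = (26, -21)

(26, -21)


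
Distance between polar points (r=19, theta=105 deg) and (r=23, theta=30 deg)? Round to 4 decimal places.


d = sqrt(r1^2 + r2^2 - 2*r1*r2*cos(t2-t1))
d = sqrt(19^2 + 23^2 - 2*19*23*cos(30-105)) = 25.7642

25.7642


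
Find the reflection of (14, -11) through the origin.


Reflection through origin: (x, y) -> (-x, -y)
(14, -11) -> (-14, 11)

(-14, 11)


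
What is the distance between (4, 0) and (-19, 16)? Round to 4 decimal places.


d = sqrt((-19-4)^2 + (16-0)^2) = 28.0179

28.0179


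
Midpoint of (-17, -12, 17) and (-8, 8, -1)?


Midpoint = ((-17+-8)/2, (-12+8)/2, (17+-1)/2) = (-12.5, -2, 8)

(-12.5, -2, 8)


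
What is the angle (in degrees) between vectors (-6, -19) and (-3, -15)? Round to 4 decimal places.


dot = -6*-3 + -19*-15 = 303
|u| = 19.9249, |v| = 15.2971
cos(angle) = 0.9941
angle = 6.2156 degrees

6.2156 degrees


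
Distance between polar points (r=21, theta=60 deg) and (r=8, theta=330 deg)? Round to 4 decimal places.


d = sqrt(r1^2 + r2^2 - 2*r1*r2*cos(t2-t1))
d = sqrt(21^2 + 8^2 - 2*21*8*cos(330-60)) = 22.4722

22.4722


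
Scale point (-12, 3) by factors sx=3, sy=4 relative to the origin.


Scaling: (x*sx, y*sy) = (-12*3, 3*4) = (-36, 12)

(-36, 12)


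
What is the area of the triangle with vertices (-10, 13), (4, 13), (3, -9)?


Area = |x1(y2-y3) + x2(y3-y1) + x3(y1-y2)| / 2
= |-10*(13--9) + 4*(-9-13) + 3*(13-13)| / 2
= 154

154


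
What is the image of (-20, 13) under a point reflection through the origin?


Reflection through origin: (x, y) -> (-x, -y)
(-20, 13) -> (20, -13)

(20, -13)


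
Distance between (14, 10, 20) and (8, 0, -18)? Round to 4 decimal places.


d = sqrt((8-14)^2 + (0-10)^2 + (-18-20)^2) = 39.7492

39.7492


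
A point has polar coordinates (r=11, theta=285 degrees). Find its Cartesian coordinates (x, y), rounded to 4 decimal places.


x = 11 * cos(285) = 2.847
y = 11 * sin(285) = -10.6252

(2.847, -10.6252)


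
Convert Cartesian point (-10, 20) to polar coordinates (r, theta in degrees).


r = sqrt((-10)^2 + 20^2) = 22.3607
theta = atan2(20, -10) = 116.5651 degrees

r = 22.3607, theta = 116.5651 degrees


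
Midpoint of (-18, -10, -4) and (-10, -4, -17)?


Midpoint = ((-18+-10)/2, (-10+-4)/2, (-4+-17)/2) = (-14, -7, -10.5)

(-14, -7, -10.5)


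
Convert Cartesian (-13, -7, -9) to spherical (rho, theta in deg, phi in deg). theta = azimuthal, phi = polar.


rho = sqrt((-13)^2 + (-7)^2 + (-9)^2) = 17.2916
theta = atan2(-7, -13) = 208.3008 deg
phi = acos(-9/17.2916) = 121.3647 deg

rho = 17.2916, theta = 208.3008 deg, phi = 121.3647 deg


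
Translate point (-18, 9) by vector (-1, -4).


Translation: (x+dx, y+dy) = (-18+-1, 9+-4) = (-19, 5)

(-19, 5)


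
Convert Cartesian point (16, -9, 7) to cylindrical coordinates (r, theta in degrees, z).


r = sqrt(16^2 + (-9)^2) = 18.3576
theta = atan2(-9, 16) = 330.6422 deg
z = 7

r = 18.3576, theta = 330.6422 deg, z = 7


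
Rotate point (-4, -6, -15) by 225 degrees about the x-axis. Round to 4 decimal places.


x' = -4
y' = -6*cos(225) - -15*sin(225) = -6.364
z' = -6*sin(225) + -15*cos(225) = 14.8492

(-4, -6.364, 14.8492)


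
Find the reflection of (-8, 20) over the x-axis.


Reflection across x-axis: (x, y) -> (x, -y)
(-8, 20) -> (-8, -20)

(-8, -20)


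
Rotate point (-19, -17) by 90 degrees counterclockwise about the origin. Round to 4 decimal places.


x' = -19*cos(90) - -17*sin(90) = 17
y' = -19*sin(90) + -17*cos(90) = -19

(17, -19)


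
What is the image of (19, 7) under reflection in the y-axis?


Reflection across y-axis: (x, y) -> (-x, y)
(19, 7) -> (-19, 7)

(-19, 7)


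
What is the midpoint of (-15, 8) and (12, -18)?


Midpoint = ((-15+12)/2, (8+-18)/2) = (-1.5, -5)

(-1.5, -5)


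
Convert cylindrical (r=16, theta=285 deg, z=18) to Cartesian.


x = 16 * cos(285) = 4.1411
y = 16 * sin(285) = -15.4548
z = 18

(4.1411, -15.4548, 18)


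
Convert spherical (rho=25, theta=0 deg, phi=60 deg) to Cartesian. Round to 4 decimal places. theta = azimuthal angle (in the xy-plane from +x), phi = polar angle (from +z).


x = 25 * sin(60) * cos(0) = 21.6506
y = 25 * sin(60) * sin(0) = 0
z = 25 * cos(60) = 12.5

(21.6506, 0, 12.5)


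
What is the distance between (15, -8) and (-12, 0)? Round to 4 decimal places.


d = sqrt((-12-15)^2 + (0--8)^2) = 28.1603

28.1603


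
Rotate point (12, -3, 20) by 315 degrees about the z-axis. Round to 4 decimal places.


x' = 12*cos(315) - -3*sin(315) = 6.364
y' = 12*sin(315) + -3*cos(315) = -10.6066
z' = 20

(6.364, -10.6066, 20)


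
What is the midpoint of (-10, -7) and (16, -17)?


Midpoint = ((-10+16)/2, (-7+-17)/2) = (3, -12)

(3, -12)


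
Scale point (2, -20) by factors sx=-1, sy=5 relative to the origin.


Scaling: (x*sx, y*sy) = (2*-1, -20*5) = (-2, -100)

(-2, -100)


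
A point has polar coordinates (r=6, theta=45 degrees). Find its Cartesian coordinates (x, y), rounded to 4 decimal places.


x = 6 * cos(45) = 4.2426
y = 6 * sin(45) = 4.2426

(4.2426, 4.2426)


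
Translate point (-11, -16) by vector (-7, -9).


Translation: (x+dx, y+dy) = (-11+-7, -16+-9) = (-18, -25)

(-18, -25)


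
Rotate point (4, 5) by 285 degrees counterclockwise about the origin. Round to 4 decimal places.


x' = 4*cos(285) - 5*sin(285) = 5.8649
y' = 4*sin(285) + 5*cos(285) = -2.5696

(5.8649, -2.5696)


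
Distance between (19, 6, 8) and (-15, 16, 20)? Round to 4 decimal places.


d = sqrt((-15-19)^2 + (16-6)^2 + (20-8)^2) = 37.4166

37.4166


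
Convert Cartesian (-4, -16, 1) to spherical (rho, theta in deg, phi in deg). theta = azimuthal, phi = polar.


rho = sqrt((-4)^2 + (-16)^2 + 1^2) = 16.5227
theta = atan2(-16, -4) = 255.9638 deg
phi = acos(1/16.5227) = 86.5302 deg

rho = 16.5227, theta = 255.9638 deg, phi = 86.5302 deg


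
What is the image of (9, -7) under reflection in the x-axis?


Reflection across x-axis: (x, y) -> (x, -y)
(9, -7) -> (9, 7)

(9, 7)


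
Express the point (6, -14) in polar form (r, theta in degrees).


r = sqrt(6^2 + (-14)^2) = 15.2315
theta = atan2(-14, 6) = 293.1986 degrees

r = 15.2315, theta = 293.1986 degrees


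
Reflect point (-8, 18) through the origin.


Reflection through origin: (x, y) -> (-x, -y)
(-8, 18) -> (8, -18)

(8, -18)


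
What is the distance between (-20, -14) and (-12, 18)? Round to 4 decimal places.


d = sqrt((-12--20)^2 + (18--14)^2) = 32.9848

32.9848


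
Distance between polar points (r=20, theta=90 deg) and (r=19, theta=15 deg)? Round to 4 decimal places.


d = sqrt(r1^2 + r2^2 - 2*r1*r2*cos(t2-t1))
d = sqrt(20^2 + 19^2 - 2*20*19*cos(15-90)) = 23.7549

23.7549


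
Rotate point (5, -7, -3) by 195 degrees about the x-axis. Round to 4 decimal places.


x' = 5
y' = -7*cos(195) - -3*sin(195) = 5.985
z' = -7*sin(195) + -3*cos(195) = 4.7095

(5, 5.985, 4.7095)


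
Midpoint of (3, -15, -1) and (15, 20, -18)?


Midpoint = ((3+15)/2, (-15+20)/2, (-1+-18)/2) = (9, 2.5, -9.5)

(9, 2.5, -9.5)


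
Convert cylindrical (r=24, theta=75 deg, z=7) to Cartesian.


x = 24 * cos(75) = 6.2117
y = 24 * sin(75) = 23.1822
z = 7

(6.2117, 23.1822, 7)


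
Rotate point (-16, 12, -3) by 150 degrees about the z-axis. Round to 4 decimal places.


x' = -16*cos(150) - 12*sin(150) = 7.8564
y' = -16*sin(150) + 12*cos(150) = -18.3923
z' = -3

(7.8564, -18.3923, -3)


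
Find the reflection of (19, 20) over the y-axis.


Reflection across y-axis: (x, y) -> (-x, y)
(19, 20) -> (-19, 20)

(-19, 20)


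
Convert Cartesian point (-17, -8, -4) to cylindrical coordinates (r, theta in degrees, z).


r = sqrt((-17)^2 + (-8)^2) = 18.7883
theta = atan2(-8, -17) = 205.2011 deg
z = -4

r = 18.7883, theta = 205.2011 deg, z = -4


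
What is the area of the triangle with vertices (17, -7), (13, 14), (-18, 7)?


Area = |x1(y2-y3) + x2(y3-y1) + x3(y1-y2)| / 2
= |17*(14-7) + 13*(7--7) + -18*(-7-14)| / 2
= 339.5

339.5


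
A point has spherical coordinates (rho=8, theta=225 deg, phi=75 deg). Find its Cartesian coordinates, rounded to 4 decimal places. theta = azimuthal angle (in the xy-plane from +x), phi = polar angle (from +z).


x = 8 * sin(75) * cos(225) = -5.4641
y = 8 * sin(75) * sin(225) = -5.4641
z = 8 * cos(75) = 2.0706

(-5.4641, -5.4641, 2.0706)


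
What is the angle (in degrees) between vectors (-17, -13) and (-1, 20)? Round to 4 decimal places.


dot = -17*-1 + -13*20 = -243
|u| = 21.4009, |v| = 20.025
cos(angle) = -0.567
angle = 124.543 degrees

124.543 degrees


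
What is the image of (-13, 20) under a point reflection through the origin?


Reflection through origin: (x, y) -> (-x, -y)
(-13, 20) -> (13, -20)

(13, -20)


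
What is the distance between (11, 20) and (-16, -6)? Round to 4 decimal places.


d = sqrt((-16-11)^2 + (-6-20)^2) = 37.4833

37.4833


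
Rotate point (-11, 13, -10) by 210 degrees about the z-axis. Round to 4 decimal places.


x' = -11*cos(210) - 13*sin(210) = 16.0263
y' = -11*sin(210) + 13*cos(210) = -5.7583
z' = -10

(16.0263, -5.7583, -10)


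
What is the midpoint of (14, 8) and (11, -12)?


Midpoint = ((14+11)/2, (8+-12)/2) = (12.5, -2)

(12.5, -2)


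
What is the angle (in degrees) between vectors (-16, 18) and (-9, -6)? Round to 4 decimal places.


dot = -16*-9 + 18*-6 = 36
|u| = 24.0832, |v| = 10.8167
cos(angle) = 0.1382
angle = 82.0565 degrees

82.0565 degrees


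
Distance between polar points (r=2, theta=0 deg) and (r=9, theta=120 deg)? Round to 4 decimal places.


d = sqrt(r1^2 + r2^2 - 2*r1*r2*cos(t2-t1))
d = sqrt(2^2 + 9^2 - 2*2*9*cos(120-0)) = 10.1489

10.1489


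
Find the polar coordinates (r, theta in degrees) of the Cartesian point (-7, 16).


r = sqrt((-7)^2 + 16^2) = 17.4642
theta = atan2(16, -7) = 113.6294 degrees

r = 17.4642, theta = 113.6294 degrees


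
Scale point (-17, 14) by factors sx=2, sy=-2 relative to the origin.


Scaling: (x*sx, y*sy) = (-17*2, 14*-2) = (-34, -28)

(-34, -28)


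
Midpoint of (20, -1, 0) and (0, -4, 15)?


Midpoint = ((20+0)/2, (-1+-4)/2, (0+15)/2) = (10, -2.5, 7.5)

(10, -2.5, 7.5)


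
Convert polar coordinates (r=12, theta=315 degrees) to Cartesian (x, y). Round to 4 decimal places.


x = 12 * cos(315) = 8.4853
y = 12 * sin(315) = -8.4853

(8.4853, -8.4853)


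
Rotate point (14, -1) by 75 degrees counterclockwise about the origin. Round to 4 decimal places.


x' = 14*cos(75) - -1*sin(75) = 4.5894
y' = 14*sin(75) + -1*cos(75) = 13.2641

(4.5894, 13.2641)


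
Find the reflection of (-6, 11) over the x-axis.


Reflection across x-axis: (x, y) -> (x, -y)
(-6, 11) -> (-6, -11)

(-6, -11)


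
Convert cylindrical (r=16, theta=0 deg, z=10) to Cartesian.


x = 16 * cos(0) = 16
y = 16 * sin(0) = 0
z = 10

(16, 0, 10)


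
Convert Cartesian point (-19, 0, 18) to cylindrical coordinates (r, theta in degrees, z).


r = sqrt((-19)^2 + 0^2) = 19
theta = atan2(0, -19) = 180 deg
z = 18

r = 19, theta = 180 deg, z = 18


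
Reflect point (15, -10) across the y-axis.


Reflection across y-axis: (x, y) -> (-x, y)
(15, -10) -> (-15, -10)

(-15, -10)


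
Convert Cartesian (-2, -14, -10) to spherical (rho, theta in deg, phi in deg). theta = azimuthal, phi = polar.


rho = sqrt((-2)^2 + (-14)^2 + (-10)^2) = 17.3205
theta = atan2(-14, -2) = 261.8699 deg
phi = acos(-10/17.3205) = 125.2644 deg

rho = 17.3205, theta = 261.8699 deg, phi = 125.2644 deg


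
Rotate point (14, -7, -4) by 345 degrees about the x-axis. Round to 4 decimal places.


x' = 14
y' = -7*cos(345) - -4*sin(345) = -7.7968
z' = -7*sin(345) + -4*cos(345) = -2.052

(14, -7.7968, -2.052)


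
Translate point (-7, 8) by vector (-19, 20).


Translation: (x+dx, y+dy) = (-7+-19, 8+20) = (-26, 28)

(-26, 28)


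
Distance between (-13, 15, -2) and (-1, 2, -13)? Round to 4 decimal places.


d = sqrt((-1--13)^2 + (2-15)^2 + (-13--2)^2) = 20.8327

20.8327


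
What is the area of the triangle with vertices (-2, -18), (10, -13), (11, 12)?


Area = |x1(y2-y3) + x2(y3-y1) + x3(y1-y2)| / 2
= |-2*(-13-12) + 10*(12--18) + 11*(-18--13)| / 2
= 147.5

147.5


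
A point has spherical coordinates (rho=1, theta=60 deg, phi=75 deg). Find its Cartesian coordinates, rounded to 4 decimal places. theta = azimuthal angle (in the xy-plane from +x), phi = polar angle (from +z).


x = 1 * sin(75) * cos(60) = 0.483
y = 1 * sin(75) * sin(60) = 0.8365
z = 1 * cos(75) = 0.2588

(0.483, 0.8365, 0.2588)


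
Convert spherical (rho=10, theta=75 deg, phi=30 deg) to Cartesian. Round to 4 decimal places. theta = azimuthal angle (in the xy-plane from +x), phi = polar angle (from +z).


x = 10 * sin(30) * cos(75) = 1.2941
y = 10 * sin(30) * sin(75) = 4.8296
z = 10 * cos(30) = 8.6603

(1.2941, 4.8296, 8.6603)


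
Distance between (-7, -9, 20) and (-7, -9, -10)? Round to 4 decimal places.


d = sqrt((-7--7)^2 + (-9--9)^2 + (-10-20)^2) = 30

30


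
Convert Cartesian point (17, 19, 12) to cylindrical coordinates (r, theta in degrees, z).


r = sqrt(17^2 + 19^2) = 25.4951
theta = atan2(19, 17) = 48.1798 deg
z = 12

r = 25.4951, theta = 48.1798 deg, z = 12


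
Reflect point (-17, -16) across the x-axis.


Reflection across x-axis: (x, y) -> (x, -y)
(-17, -16) -> (-17, 16)

(-17, 16)


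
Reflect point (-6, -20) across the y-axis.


Reflection across y-axis: (x, y) -> (-x, y)
(-6, -20) -> (6, -20)

(6, -20)


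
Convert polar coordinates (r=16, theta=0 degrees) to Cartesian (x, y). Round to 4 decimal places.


x = 16 * cos(0) = 16
y = 16 * sin(0) = 0

(16, 0)


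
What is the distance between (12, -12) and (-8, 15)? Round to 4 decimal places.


d = sqrt((-8-12)^2 + (15--12)^2) = 33.6006

33.6006


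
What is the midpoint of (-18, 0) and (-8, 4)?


Midpoint = ((-18+-8)/2, (0+4)/2) = (-13, 2)

(-13, 2)


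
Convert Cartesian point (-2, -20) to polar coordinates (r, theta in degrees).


r = sqrt((-2)^2 + (-20)^2) = 20.0998
theta = atan2(-20, -2) = 264.2894 degrees

r = 20.0998, theta = 264.2894 degrees


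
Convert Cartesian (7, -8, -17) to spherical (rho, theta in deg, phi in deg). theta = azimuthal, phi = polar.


rho = sqrt(7^2 + (-8)^2 + (-17)^2) = 20.0499
theta = atan2(-8, 7) = 311.1859 deg
phi = acos(-17/20.0499) = 147.9821 deg

rho = 20.0499, theta = 311.1859 deg, phi = 147.9821 deg
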